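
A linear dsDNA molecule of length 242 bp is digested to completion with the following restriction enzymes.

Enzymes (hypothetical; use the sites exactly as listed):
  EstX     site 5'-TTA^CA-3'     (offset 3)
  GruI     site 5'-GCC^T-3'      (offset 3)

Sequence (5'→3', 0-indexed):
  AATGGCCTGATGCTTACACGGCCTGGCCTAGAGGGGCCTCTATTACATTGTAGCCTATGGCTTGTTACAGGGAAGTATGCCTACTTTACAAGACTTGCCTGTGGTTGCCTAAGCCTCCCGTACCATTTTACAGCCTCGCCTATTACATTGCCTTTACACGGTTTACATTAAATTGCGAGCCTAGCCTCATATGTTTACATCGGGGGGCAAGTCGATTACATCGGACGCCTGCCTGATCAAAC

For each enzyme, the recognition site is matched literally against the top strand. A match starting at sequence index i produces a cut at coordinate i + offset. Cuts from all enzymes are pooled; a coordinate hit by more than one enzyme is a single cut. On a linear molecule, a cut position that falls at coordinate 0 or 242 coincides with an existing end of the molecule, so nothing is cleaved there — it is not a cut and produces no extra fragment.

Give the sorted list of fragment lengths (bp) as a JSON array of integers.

[4,4,5,5,5,5,5,6,7,7,7,7,7,9,9,9,10,10,10,11,11,11,12,14,15,16,21]

Per-enzyme occurrences:
  EstX TTACA/3: at [13, 42, 64, 85, 127, 142, 153, 162, 194, 215] ⇒ [16, 45, 67, 88, 130, 145, 156, 165, 197, 218]
  GruI GCCT/3: at [4, 20, 25, 35, 52, 78, 96, 106, 112, 132, 137, 149, 178, 183, 226, 230] ⇒ [7, 23, 28, 38, 55, 81, 99, 109, 115, 135, 140, 152, 181, 186, 229, 233]

Pooled cuts: [7, 16, 23, 28, 38, 45, 55, 67, 81, 88, 99, 109, 115, 130, 135, 140, 145, 152, 156, 165, 181, 186, 197, 218, 229, 233]

Fragment lengths:
  [0,7): 7 bp
  [7,16): 9 bp
  [16,23): 7 bp
  [23,28): 5 bp
  [28,38): 10 bp
  [38,45): 7 bp
  [45,55): 10 bp
  [55,67): 12 bp
  [67,81): 14 bp
  [81,88): 7 bp
  [88,99): 11 bp
  [99,109): 10 bp
  [109,115): 6 bp
  [115,130): 15 bp
  [130,135): 5 bp
  [135,140): 5 bp
  [140,145): 5 bp
  [145,152): 7 bp
  [152,156): 4 bp
  [156,165): 9 bp
  [165,181): 16 bp
  [181,186): 5 bp
  [186,197): 11 bp
  [197,218): 21 bp
  [218,229): 11 bp
  [229,233): 4 bp
  [233,242): 9 bp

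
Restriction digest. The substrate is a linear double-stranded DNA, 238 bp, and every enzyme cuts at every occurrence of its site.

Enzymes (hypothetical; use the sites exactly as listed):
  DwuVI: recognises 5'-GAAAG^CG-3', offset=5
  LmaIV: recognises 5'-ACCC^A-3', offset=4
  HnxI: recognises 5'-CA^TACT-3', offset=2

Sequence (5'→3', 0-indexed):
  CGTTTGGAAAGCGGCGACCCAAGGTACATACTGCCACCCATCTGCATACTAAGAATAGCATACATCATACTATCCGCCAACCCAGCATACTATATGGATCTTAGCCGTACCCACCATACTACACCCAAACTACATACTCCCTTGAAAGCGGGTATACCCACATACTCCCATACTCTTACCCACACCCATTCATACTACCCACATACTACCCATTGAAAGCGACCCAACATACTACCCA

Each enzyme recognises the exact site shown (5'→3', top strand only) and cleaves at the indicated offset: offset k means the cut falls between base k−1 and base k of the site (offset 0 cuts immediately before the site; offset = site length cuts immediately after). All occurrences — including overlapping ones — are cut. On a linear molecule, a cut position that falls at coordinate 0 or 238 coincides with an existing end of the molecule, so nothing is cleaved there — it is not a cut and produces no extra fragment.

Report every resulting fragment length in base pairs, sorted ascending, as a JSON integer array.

[1,3,3,4,4,4,5,6,6,7,8,8,8,8,8,8,8,9,10,11,11,11,11,14,16,21,25]

Scan for sites:
  DwuVI GAAAGCG/5: at [6, 143, 214] ⇒ [11, 148, 219]
  LmaIV ACCCA/4: at [16, 35, 79, 108, 122, 155, 177, 183, 196, 207, 221, 233] ⇒ [20, 39, 83, 112, 126, 159, 181, 187, 200, 211, 225, 237]
  HnxI CATACT/2: at [26, 44, 65, 85, 114, 132, 160, 168, 190, 201, 227] ⇒ [28, 46, 67, 87, 116, 134, 162, 170, 192, 203, 229]

All cut coordinates (distinct, sorted): [11, 20, 28, 39, 46, 67, 83, 87, 112, 116, 126, 134, 148, 159, 162, 170, 181, 187, 192, 200, 203, 211, 219, 225, 229, 237]

Fragment lengths:
  [0,11): 11 bp
  [11,20): 9 bp
  [20,28): 8 bp
  [28,39): 11 bp
  [39,46): 7 bp
  [46,67): 21 bp
  [67,83): 16 bp
  [83,87): 4 bp
  [87,112): 25 bp
  [112,116): 4 bp
  [116,126): 10 bp
  [126,134): 8 bp
  [134,148): 14 bp
  [148,159): 11 bp
  [159,162): 3 bp
  [162,170): 8 bp
  [170,181): 11 bp
  [181,187): 6 bp
  [187,192): 5 bp
  [192,200): 8 bp
  [200,203): 3 bp
  [203,211): 8 bp
  [211,219): 8 bp
  [219,225): 6 bp
  [225,229): 4 bp
  [229,237): 8 bp
  [237,238): 1 bp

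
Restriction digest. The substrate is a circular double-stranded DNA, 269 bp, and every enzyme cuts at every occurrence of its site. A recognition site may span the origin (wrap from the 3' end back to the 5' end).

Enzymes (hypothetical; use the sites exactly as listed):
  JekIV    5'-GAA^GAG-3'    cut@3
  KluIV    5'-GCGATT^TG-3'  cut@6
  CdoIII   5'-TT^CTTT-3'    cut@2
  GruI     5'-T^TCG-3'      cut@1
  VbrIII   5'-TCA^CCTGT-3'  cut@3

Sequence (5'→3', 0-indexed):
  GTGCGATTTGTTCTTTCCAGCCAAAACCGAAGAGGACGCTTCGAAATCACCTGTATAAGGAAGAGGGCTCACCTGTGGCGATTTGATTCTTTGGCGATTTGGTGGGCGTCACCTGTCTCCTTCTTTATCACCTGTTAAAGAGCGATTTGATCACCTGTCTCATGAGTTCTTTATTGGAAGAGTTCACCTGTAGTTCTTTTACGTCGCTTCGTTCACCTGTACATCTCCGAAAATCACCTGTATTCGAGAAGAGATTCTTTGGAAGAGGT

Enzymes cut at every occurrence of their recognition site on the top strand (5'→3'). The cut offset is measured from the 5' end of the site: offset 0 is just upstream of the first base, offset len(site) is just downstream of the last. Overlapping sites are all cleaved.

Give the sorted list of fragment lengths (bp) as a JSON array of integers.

[4,5,6,6,7,7,7,7,8,8,9,9,9,9,11,11,11,12,12,13,13,13,15,17,19,21]

Site scan:
  JekIV GAAGAG/3: at [28, 59, 176, 247, 261] ⇒ [31, 62, 179, 250, 264]
  KluIV GCGATTTG/6: at [2, 77, 93, 141] ⇒ [8, 83, 99, 147]
  CdoIII TTCTTT/2: at [10, 86, 120, 166, 193, 254] ⇒ [12, 88, 122, 168, 195, 256]
  GruI TTCG/1: at [39, 207, 242] ⇒ [40, 208, 243]
  VbrIII TCACCTGT/3: at [46, 68, 108, 127, 150, 183, 212, 233] ⇒ [49, 71, 111, 130, 153, 186, 215, 236]

All cut coordinates (distinct, sorted): [8, 12, 31, 40, 49, 62, 71, 83, 88, 99, 111, 122, 130, 147, 153, 168, 179, 186, 195, 208, 215, 236, 243, 250, 256, 264]

Fragments:
  8→12: 4 bp
  12→31: 19 bp
  31→40: 9 bp
  40→49: 9 bp
  49→62: 13 bp
  62→71: 9 bp
  71→83: 12 bp
  83→88: 5 bp
  88→99: 11 bp
  99→111: 12 bp
  111→122: 11 bp
  122→130: 8 bp
  130→147: 17 bp
  147→153: 6 bp
  153→168: 15 bp
  168→179: 11 bp
  179→186: 7 bp
  186→195: 9 bp
  195→208: 13 bp
  208→215: 7 bp
  215→236: 21 bp
  236→243: 7 bp
  243→250: 7 bp
  250→256: 6 bp
  256→264: 8 bp
  264→8 (wrap): 269-264+8 = 13 bp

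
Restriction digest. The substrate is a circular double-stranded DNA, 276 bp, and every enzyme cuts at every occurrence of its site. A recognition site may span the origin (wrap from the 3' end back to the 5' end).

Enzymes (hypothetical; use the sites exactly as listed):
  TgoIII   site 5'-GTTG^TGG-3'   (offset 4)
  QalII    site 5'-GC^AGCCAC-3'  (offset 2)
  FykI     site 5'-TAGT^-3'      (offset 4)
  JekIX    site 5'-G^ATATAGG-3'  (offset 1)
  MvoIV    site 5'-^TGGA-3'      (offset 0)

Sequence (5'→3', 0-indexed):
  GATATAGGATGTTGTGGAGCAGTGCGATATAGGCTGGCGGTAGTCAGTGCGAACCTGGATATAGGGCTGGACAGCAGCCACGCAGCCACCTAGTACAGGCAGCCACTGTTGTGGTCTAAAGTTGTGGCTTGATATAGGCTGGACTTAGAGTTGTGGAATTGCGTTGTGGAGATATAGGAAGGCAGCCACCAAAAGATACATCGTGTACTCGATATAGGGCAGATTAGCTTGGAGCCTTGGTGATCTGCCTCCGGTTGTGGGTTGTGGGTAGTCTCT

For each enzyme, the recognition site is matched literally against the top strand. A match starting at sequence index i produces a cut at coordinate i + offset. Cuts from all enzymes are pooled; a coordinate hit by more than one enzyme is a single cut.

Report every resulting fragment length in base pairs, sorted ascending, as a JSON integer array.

Site scan:
  TgoIII GTTGTGG/4: at [10, 107, 120, 149, 162, 253, 260] ⇒ [14, 111, 124, 153, 166, 257, 264]
  QalII GCAGCCAC/2: at [73, 81, 98, 181] ⇒ [75, 83, 100, 183]
  FykI TAGT/4: at [40, 90, 268] ⇒ [44, 94, 272]
  JekIX GATATAGG/1: at [0, 25, 57, 130, 170, 210] ⇒ [1, 26, 58, 131, 171, 211]
  MvoIV TGGA/0: at [14, 55, 67, 139, 153, 166, 229] ⇒ [14, 55, 67, 139, 153, 166, 229]

All cut coordinates (distinct, sorted): [1, 14, 26, 44, 55, 58, 67, 75, 83, 94, 100, 111, 124, 131, 139, 153, 166, 171, 183, 211, 229, 257, 264, 272]

Fragment lengths:
  1→14: 13 bp
  14→26: 12 bp
  26→44: 18 bp
  44→55: 11 bp
  55→58: 3 bp
  58→67: 9 bp
  67→75: 8 bp
  75→83: 8 bp
  83→94: 11 bp
  94→100: 6 bp
  100→111: 11 bp
  111→124: 13 bp
  124→131: 7 bp
  131→139: 8 bp
  139→153: 14 bp
  153→166: 13 bp
  166→171: 5 bp
  171→183: 12 bp
  183→211: 28 bp
  211→229: 18 bp
  229→257: 28 bp
  257→264: 7 bp
  264→272: 8 bp
  272→1 (wrap): 276-272+1 = 5 bp

[3,5,5,6,7,7,8,8,8,8,9,11,11,11,12,12,13,13,13,14,18,18,28,28]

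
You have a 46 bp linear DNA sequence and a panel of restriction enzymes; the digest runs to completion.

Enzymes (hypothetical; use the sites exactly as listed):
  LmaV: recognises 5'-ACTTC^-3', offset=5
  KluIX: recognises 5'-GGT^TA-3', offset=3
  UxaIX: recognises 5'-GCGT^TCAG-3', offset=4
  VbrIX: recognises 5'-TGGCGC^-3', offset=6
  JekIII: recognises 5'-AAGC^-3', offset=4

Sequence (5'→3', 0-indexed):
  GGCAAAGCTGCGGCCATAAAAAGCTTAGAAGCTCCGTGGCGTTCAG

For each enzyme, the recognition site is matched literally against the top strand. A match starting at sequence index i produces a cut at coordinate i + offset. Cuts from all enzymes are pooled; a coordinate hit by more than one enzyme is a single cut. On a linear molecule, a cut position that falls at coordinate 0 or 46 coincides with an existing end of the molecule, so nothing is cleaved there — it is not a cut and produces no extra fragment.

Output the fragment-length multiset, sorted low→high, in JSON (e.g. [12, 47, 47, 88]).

Per-enzyme occurrences:
  LmaV (ACTTC, off=5): no sites
  KluIX (GGTTA, off=3): no sites
  UxaIX (GCGTTCAG, off=4): starts [38] → cuts [42]
  VbrIX (TGGCGC, off=6): no sites
  JekIII (AAGC, off=4): starts [4, 20, 28] → cuts [8, 24, 32]

Pooled cuts: [8, 24, 32, 42]

Fragments:
  [0,8): 8 bp
  [8,24): 16 bp
  [24,32): 8 bp
  [32,42): 10 bp
  [42,46): 4 bp

[4,8,8,10,16]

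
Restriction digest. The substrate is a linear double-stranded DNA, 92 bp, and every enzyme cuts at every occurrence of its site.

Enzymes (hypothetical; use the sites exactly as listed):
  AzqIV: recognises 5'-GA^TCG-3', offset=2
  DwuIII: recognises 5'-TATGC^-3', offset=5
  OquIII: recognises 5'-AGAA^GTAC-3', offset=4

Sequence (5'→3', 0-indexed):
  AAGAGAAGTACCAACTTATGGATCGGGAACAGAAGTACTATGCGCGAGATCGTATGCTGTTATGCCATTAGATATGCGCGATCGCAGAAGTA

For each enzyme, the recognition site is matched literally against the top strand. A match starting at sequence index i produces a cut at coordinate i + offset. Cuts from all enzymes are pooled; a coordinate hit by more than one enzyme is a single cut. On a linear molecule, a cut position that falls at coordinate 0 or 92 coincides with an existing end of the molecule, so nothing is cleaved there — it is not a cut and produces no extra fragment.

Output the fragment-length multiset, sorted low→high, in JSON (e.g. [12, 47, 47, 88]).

[4,6,7,8,8,9,11,12,12,15]

Per-enzyme occurrences:
  AzqIV (GATCG, off=2): starts [20, 47, 79] → cuts [22, 49, 81]
  DwuIII (TATGC, off=5): starts [38, 52, 60, 72] → cuts [43, 57, 65, 77]
  OquIII (AGAAGTAC, off=4): starts [3, 30] → cuts [7, 34]

All cut coordinates (distinct, sorted): [7, 22, 34, 43, 49, 57, 65, 77, 81]

Fragment lengths:
  [0,7): 7 bp
  [7,22): 15 bp
  [22,34): 12 bp
  [34,43): 9 bp
  [43,49): 6 bp
  [49,57): 8 bp
  [57,65): 8 bp
  [65,77): 12 bp
  [77,81): 4 bp
  [81,92): 11 bp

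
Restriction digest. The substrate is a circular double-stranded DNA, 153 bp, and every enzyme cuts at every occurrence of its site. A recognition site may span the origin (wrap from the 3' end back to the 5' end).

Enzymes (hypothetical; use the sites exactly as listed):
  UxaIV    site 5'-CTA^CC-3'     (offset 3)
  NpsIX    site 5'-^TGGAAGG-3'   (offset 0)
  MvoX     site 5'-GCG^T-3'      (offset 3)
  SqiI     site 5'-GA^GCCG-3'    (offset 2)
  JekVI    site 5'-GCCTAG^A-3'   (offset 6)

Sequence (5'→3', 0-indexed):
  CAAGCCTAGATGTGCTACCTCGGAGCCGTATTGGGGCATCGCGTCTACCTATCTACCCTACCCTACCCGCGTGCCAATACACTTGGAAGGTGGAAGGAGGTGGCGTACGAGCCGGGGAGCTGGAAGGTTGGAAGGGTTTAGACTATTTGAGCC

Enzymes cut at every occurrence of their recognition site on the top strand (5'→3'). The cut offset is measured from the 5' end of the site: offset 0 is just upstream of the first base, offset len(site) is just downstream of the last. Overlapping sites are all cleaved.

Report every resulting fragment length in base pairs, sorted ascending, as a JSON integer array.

Scan for sites:
  UxaIV (CTACC, off=3): starts [14, 44, 52, 57, 62] → cuts [17, 47, 55, 60, 65]
  NpsIX (TGGAAGG, off=0): starts [83, 90, 120, 128] → cuts [83, 90, 120, 128]
  MvoX (GCGT, off=3): starts [40, 68, 102] → cuts [43, 71, 105]
  SqiI (GAGCCG, off=2): starts [22, 108] → cuts [24, 110]
  JekVI (GCCTAGA, off=6): starts [3] → cuts [9]

All cut coordinates (distinct, sorted): [9, 17, 24, 43, 47, 55, 60, 65, 71, 83, 90, 105, 110, 120, 128]

Fragment lengths:
  9→17: 8 bp
  17→24: 7 bp
  24→43: 19 bp
  43→47: 4 bp
  47→55: 8 bp
  55→60: 5 bp
  60→65: 5 bp
  65→71: 6 bp
  71→83: 12 bp
  83→90: 7 bp
  90→105: 15 bp
  105→110: 5 bp
  110→120: 10 bp
  120→128: 8 bp
  128→9 (wrap): 153-128+9 = 34 bp

[4,5,5,5,6,7,7,8,8,8,10,12,15,19,34]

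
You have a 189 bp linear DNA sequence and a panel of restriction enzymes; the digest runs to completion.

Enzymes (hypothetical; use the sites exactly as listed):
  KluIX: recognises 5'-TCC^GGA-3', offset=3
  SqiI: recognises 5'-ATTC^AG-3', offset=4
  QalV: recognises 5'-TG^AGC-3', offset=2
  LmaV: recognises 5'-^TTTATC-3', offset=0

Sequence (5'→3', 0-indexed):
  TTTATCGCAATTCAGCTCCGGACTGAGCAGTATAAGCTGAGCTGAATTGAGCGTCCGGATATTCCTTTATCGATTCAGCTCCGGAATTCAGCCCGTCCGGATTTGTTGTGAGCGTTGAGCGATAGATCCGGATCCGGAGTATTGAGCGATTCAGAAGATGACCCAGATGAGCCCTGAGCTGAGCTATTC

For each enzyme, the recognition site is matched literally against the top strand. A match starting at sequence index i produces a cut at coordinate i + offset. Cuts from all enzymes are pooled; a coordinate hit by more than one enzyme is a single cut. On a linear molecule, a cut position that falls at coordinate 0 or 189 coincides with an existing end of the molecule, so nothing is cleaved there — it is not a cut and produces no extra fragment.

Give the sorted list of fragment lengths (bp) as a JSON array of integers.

Per-enzyme occurrences:
  KluIX TCCGGA/3: at [16, 53, 79, 95, 126, 132] ⇒ [19, 56, 82, 98, 129, 135]
  SqiI ATTCAG/4: at [9, 72, 85, 148] ⇒ [13, 76, 89, 152]
  QalV TGAGC/2: at [23, 37, 47, 108, 115, 142, 167, 174, 179] ⇒ [25, 39, 49, 110, 117, 144, 169, 176, 181]
  LmaV TTTATC/0: at [0, 65] ⇒ [65] (position 0 is a terminus of the linear molecule — no cut)

Pooled cuts: [13, 19, 25, 39, 49, 56, 65, 76, 82, 89, 98, 110, 117, 129, 135, 144, 152, 169, 176, 181]

Fragments:
  [0,13): 13 bp
  [13,19): 6 bp
  [19,25): 6 bp
  [25,39): 14 bp
  [39,49): 10 bp
  [49,56): 7 bp
  [56,65): 9 bp
  [65,76): 11 bp
  [76,82): 6 bp
  [82,89): 7 bp
  [89,98): 9 bp
  [98,110): 12 bp
  [110,117): 7 bp
  [117,129): 12 bp
  [129,135): 6 bp
  [135,144): 9 bp
  [144,152): 8 bp
  [152,169): 17 bp
  [169,176): 7 bp
  [176,181): 5 bp
  [181,189): 8 bp

[5,6,6,6,6,7,7,7,7,8,8,9,9,9,10,11,12,12,13,14,17]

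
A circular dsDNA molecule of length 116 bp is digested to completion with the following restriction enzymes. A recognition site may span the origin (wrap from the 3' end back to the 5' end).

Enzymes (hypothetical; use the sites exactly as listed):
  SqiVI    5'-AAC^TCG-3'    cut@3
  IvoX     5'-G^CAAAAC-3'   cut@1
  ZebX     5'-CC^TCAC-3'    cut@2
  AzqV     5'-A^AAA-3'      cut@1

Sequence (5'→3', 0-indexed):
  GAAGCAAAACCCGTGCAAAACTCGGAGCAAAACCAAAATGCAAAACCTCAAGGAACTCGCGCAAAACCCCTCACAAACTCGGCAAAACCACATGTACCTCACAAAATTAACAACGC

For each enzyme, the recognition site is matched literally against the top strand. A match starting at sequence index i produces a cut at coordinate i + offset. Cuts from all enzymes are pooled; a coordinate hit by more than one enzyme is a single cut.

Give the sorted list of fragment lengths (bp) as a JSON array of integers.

[2,2,2,2,2,2,4,4,5,5,5,6,6,7,8,9,14,14,17]

Site scan:
  SqiVI (AACTCG, off=3): starts [18, 53, 75] → cuts [21, 56, 78]
  IvoX (GCAAAAC, off=1): starts [3, 14, 26, 39, 60, 81] → cuts [4, 15, 27, 40, 61, 82]
  ZebX (CCTCAC, off=2): starts [68, 96] → cuts [70, 98]
  AzqV (AAAA, off=1): starts [5, 16, 28, 34, 41, 62, 83, 102] → cuts [6, 17, 29, 35, 42, 63, 84, 103]

Pooled cuts: [4, 6, 15, 17, 21, 27, 29, 35, 40, 42, 56, 61, 63, 70, 78, 82, 84, 98, 103]

Fragment lengths:
  4→6: 2 bp
  6→15: 9 bp
  15→17: 2 bp
  17→21: 4 bp
  21→27: 6 bp
  27→29: 2 bp
  29→35: 6 bp
  35→40: 5 bp
  40→42: 2 bp
  42→56: 14 bp
  56→61: 5 bp
  61→63: 2 bp
  63→70: 7 bp
  70→78: 8 bp
  78→82: 4 bp
  82→84: 2 bp
  84→98: 14 bp
  98→103: 5 bp
  103→4 (wrap): 116-103+4 = 17 bp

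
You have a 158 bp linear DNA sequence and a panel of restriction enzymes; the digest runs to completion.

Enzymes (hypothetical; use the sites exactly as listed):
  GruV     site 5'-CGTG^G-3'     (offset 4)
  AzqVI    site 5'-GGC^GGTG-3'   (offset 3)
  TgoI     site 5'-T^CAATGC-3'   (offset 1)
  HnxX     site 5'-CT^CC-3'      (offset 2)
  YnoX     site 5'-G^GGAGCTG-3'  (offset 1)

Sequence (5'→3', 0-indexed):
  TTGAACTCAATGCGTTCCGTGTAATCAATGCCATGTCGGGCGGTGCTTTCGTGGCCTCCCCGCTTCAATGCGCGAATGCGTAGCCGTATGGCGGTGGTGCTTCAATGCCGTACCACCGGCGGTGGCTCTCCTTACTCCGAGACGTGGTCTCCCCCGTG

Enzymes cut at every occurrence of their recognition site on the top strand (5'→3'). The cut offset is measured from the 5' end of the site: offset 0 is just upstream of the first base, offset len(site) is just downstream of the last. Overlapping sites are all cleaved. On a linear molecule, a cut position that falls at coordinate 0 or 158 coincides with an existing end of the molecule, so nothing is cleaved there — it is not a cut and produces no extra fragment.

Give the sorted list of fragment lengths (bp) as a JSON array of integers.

[4,4,7,7,8,8,9,10,10,12,16,18,18,27]

Scan for sites:
  GruV (CGTGG, off=4): starts [49, 142] → cuts [53, 146]
  AzqVI (GGCGGTG, off=3): starts [38, 89, 117] → cuts [41, 92, 120]
  TgoI (TCAATGC, off=1): starts [6, 24, 64, 101] → cuts [7, 25, 65, 102]
  HnxX (CTCC, off=2): starts [55, 127, 134, 148] → cuts [57, 129, 136, 150]
  YnoX (GGGAGCTG, off=1): no sites

Pooled cuts: [7, 25, 41, 53, 57, 65, 92, 102, 120, 129, 136, 146, 150]

Fragment lengths:
  [0,7): 7 bp
  [7,25): 18 bp
  [25,41): 16 bp
  [41,53): 12 bp
  [53,57): 4 bp
  [57,65): 8 bp
  [65,92): 27 bp
  [92,102): 10 bp
  [102,120): 18 bp
  [120,129): 9 bp
  [129,136): 7 bp
  [136,146): 10 bp
  [146,150): 4 bp
  [150,158): 8 bp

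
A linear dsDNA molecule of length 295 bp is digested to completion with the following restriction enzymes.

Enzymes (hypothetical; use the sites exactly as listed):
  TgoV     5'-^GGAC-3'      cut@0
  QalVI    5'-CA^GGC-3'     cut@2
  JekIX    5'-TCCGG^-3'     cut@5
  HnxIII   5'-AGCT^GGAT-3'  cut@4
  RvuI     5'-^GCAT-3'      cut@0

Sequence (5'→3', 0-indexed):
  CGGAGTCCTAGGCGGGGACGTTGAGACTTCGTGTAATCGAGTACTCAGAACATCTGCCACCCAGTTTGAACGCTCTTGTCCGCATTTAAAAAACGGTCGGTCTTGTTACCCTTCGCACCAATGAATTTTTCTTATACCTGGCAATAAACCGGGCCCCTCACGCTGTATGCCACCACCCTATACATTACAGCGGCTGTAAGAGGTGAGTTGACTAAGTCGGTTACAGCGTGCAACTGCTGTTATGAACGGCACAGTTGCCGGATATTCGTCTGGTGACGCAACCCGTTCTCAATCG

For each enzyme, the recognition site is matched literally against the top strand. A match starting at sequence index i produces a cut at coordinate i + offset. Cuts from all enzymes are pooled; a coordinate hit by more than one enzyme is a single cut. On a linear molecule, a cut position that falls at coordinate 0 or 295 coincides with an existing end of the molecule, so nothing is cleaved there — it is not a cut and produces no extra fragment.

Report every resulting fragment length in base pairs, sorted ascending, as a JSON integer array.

[15,66,214]

Scan for sites:
  TgoV (GGAC, off=0): starts [15] → cuts [15]
  QalVI (CAGGC, off=2): no sites
  JekIX (TCCGG, off=5): no sites
  HnxIII (AGCTGGAT, off=4): no sites
  RvuI (GCAT, off=0): starts [81] → cuts [81]

All cut coordinates (distinct, sorted): [15, 81]

Fragment lengths:
  [0,15): 15 bp
  [15,81): 66 bp
  [81,295): 214 bp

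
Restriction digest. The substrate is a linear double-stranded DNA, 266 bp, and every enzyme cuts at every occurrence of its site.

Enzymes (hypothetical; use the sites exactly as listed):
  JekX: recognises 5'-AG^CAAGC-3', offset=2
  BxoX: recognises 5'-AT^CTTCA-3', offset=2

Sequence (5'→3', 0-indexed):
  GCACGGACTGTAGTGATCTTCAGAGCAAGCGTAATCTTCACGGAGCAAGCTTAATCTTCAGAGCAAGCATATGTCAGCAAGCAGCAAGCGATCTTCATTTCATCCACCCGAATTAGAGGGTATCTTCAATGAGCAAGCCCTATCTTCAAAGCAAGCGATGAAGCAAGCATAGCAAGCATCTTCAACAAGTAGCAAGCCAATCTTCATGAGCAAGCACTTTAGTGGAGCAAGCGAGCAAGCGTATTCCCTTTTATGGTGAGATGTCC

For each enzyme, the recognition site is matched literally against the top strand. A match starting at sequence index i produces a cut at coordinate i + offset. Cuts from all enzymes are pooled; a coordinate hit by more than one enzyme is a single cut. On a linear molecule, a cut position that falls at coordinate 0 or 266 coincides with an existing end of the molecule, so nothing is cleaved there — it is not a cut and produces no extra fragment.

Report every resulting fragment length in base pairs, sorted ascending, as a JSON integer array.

Per-enzyme occurrences:
  JekX (AGCAAGC, off=2): starts [23, 43, 61, 75, 82, 131, 149, 161, 170, 190, 208, 225, 233] → cuts [25, 45, 63, 77, 84, 133, 151, 163, 172, 192, 210, 227, 235]
  BxoX (ATCTTCA, off=2): starts [15, 33, 53, 90, 121, 141, 177, 199] → cuts [17, 35, 55, 92, 123, 143, 179, 201]

Pooled cuts: [17, 25, 35, 45, 55, 63, 77, 84, 92, 123, 133, 143, 151, 163, 172, 179, 192, 201, 210, 227, 235]

Fragments:
  [0,17): 17 bp
  [17,25): 8 bp
  [25,35): 10 bp
  [35,45): 10 bp
  [45,55): 10 bp
  [55,63): 8 bp
  [63,77): 14 bp
  [77,84): 7 bp
  [84,92): 8 bp
  [92,123): 31 bp
  [123,133): 10 bp
  [133,143): 10 bp
  [143,151): 8 bp
  [151,163): 12 bp
  [163,172): 9 bp
  [172,179): 7 bp
  [179,192): 13 bp
  [192,201): 9 bp
  [201,210): 9 bp
  [210,227): 17 bp
  [227,235): 8 bp
  [235,266): 31 bp

[7,7,8,8,8,8,8,9,9,9,10,10,10,10,10,12,13,14,17,17,31,31]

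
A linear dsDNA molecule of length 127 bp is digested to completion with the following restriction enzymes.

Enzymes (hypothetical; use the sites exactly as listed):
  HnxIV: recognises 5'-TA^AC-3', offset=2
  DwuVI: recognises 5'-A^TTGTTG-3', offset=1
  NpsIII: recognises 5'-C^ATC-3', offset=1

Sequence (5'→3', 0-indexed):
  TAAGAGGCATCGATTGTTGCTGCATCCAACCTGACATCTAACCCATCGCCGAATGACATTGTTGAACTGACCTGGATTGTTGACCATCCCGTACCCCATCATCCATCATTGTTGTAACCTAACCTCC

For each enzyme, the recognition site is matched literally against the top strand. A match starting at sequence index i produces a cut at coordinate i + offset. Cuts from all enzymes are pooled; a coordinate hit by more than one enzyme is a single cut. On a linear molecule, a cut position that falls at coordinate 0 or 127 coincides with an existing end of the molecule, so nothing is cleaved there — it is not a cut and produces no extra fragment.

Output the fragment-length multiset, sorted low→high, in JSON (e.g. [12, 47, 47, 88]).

Site scan:
  HnxIV TAAC/2: at [38, 114, 119] ⇒ [40, 116, 121]
  DwuVI ATTGTTG/1: at [12, 57, 75, 107] ⇒ [13, 58, 76, 108]
  NpsIII CATC/1: at [7, 22, 34, 43, 84, 96, 99, 103] ⇒ [8, 23, 35, 44, 85, 97, 100, 104]

All cut coordinates (distinct, sorted): [8, 13, 23, 35, 40, 44, 58, 76, 85, 97, 100, 104, 108, 116, 121]

Fragments:
  [0,8): 8 bp
  [8,13): 5 bp
  [13,23): 10 bp
  [23,35): 12 bp
  [35,40): 5 bp
  [40,44): 4 bp
  [44,58): 14 bp
  [58,76): 18 bp
  [76,85): 9 bp
  [85,97): 12 bp
  [97,100): 3 bp
  [100,104): 4 bp
  [104,108): 4 bp
  [108,116): 8 bp
  [116,121): 5 bp
  [121,127): 6 bp

[3,4,4,4,5,5,5,6,8,8,9,10,12,12,14,18]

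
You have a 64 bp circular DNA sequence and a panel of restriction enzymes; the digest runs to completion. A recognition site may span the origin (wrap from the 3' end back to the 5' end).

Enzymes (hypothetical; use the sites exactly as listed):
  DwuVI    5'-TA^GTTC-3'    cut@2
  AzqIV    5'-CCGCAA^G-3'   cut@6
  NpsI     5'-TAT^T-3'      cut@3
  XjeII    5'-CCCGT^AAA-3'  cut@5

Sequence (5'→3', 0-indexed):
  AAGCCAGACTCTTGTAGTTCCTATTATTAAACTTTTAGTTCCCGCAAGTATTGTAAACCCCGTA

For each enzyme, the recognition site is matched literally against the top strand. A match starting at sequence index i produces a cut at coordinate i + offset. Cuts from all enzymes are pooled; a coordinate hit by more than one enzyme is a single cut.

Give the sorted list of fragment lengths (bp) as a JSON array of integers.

Per-enzyme occurrences:
  DwuVI (TAGTTC, off=2): starts [14, 35] → cuts [16, 37]
  AzqIV (CCGCAAG, off=6): starts [41] → cuts [47]
  NpsI (TATT, off=3): starts [21, 24, 48] → cuts [24, 27, 51]
  XjeII (CCCGTAAA, off=5): starts [58] → cuts [63]

All cut coordinates (distinct, sorted): [16, 24, 27, 37, 47, 51, 63]

Fragment lengths:
  16→24: 8 bp
  24→27: 3 bp
  27→37: 10 bp
  37→47: 10 bp
  47→51: 4 bp
  51→63: 12 bp
  63→16 (wrap): 64-63+16 = 17 bp

[3,4,8,10,10,12,17]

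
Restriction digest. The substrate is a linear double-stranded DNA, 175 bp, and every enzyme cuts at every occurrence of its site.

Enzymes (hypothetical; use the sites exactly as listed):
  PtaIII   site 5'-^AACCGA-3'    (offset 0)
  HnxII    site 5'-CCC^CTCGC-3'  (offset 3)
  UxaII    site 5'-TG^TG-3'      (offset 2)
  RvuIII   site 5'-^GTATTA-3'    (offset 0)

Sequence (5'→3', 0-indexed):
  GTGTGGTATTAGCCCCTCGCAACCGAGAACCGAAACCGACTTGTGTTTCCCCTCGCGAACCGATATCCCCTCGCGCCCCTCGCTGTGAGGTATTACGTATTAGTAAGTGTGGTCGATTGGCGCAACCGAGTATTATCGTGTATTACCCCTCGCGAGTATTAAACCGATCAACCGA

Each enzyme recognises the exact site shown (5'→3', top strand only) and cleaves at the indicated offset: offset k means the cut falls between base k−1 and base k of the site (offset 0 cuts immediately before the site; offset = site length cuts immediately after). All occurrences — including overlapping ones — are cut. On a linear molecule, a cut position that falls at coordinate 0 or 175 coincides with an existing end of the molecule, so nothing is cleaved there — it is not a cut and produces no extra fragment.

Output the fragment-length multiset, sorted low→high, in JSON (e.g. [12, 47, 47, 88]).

Site scan:
  PtaIII AACCGA/0: at [20, 27, 33, 57, 123, 161, 169] ⇒ [20, 27, 33, 57, 123, 161, 169]
  HnxII CCCCTCGC/3: at [12, 48, 66, 75, 145] ⇒ [15, 51, 69, 78, 148]
  UxaII TGTG/2: at [1, 41, 83, 107] ⇒ [3, 43, 85, 109]
  RvuIII GTATTA/0: at [5, 89, 96, 129, 139, 155] ⇒ [5, 89, 96, 129, 139, 155]

All cut coordinates (distinct, sorted): [3, 5, 15, 20, 27, 33, 43, 51, 57, 69, 78, 85, 89, 96, 109, 123, 129, 139, 148, 155, 161, 169]

Fragments:
  [0,3): 3 bp
  [3,5): 2 bp
  [5,15): 10 bp
  [15,20): 5 bp
  [20,27): 7 bp
  [27,33): 6 bp
  [33,43): 10 bp
  [43,51): 8 bp
  [51,57): 6 bp
  [57,69): 12 bp
  [69,78): 9 bp
  [78,85): 7 bp
  [85,89): 4 bp
  [89,96): 7 bp
  [96,109): 13 bp
  [109,123): 14 bp
  [123,129): 6 bp
  [129,139): 10 bp
  [139,148): 9 bp
  [148,155): 7 bp
  [155,161): 6 bp
  [161,169): 8 bp
  [169,175): 6 bp

[2,3,4,5,6,6,6,6,6,7,7,7,7,8,8,9,9,10,10,10,12,13,14]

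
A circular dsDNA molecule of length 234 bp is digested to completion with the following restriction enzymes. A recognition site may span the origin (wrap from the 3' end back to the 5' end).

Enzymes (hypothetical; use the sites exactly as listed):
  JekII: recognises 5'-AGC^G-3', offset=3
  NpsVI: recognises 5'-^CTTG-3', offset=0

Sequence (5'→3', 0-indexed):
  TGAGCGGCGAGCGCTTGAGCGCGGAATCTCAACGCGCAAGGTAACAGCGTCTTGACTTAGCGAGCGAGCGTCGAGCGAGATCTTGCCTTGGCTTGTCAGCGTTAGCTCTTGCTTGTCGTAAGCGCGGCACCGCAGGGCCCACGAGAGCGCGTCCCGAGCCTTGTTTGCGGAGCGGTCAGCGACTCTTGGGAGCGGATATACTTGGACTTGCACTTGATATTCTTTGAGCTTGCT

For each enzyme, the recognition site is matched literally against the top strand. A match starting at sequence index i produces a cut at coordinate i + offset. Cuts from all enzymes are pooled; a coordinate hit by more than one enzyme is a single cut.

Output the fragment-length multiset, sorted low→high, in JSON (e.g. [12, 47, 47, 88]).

Site scan:
  JekII (AGCG, off=3): starts [2, 9, 17, 45, 58, 62, 66, 73, 97, 120, 145, 170, 177, 190] → cuts [5, 12, 20, 48, 61, 65, 69, 76, 100, 123, 148, 173, 180, 193]
  NpsVI (CTTG, off=0): starts [13, 50, 81, 86, 91, 107, 111, 159, 184, 200, 206, 212, 228, 232] → cuts [13, 50, 81, 86, 91, 107, 111, 159, 184, 200, 206, 212, 228, 232]

All cut coordinates (distinct, sorted): [5, 12, 13, 20, 48, 50, 61, 65, 69, 76, 81, 86, 91, 100, 107, 111, 123, 148, 159, 173, 180, 184, 193, 200, 206, 212, 228, 232]

Fragments:
  5→12: 7 bp
  12→13: 1 bp
  13→20: 7 bp
  20→48: 28 bp
  48→50: 2 bp
  50→61: 11 bp
  61→65: 4 bp
  65→69: 4 bp
  69→76: 7 bp
  76→81: 5 bp
  81→86: 5 bp
  86→91: 5 bp
  91→100: 9 bp
  100→107: 7 bp
  107→111: 4 bp
  111→123: 12 bp
  123→148: 25 bp
  148→159: 11 bp
  159→173: 14 bp
  173→180: 7 bp
  180→184: 4 bp
  184→193: 9 bp
  193→200: 7 bp
  200→206: 6 bp
  206→212: 6 bp
  212→228: 16 bp
  228→232: 4 bp
  232→5 (wrap): 234-232+5 = 7 bp

[1,2,4,4,4,4,4,5,5,5,6,6,7,7,7,7,7,7,7,9,9,11,11,12,14,16,25,28]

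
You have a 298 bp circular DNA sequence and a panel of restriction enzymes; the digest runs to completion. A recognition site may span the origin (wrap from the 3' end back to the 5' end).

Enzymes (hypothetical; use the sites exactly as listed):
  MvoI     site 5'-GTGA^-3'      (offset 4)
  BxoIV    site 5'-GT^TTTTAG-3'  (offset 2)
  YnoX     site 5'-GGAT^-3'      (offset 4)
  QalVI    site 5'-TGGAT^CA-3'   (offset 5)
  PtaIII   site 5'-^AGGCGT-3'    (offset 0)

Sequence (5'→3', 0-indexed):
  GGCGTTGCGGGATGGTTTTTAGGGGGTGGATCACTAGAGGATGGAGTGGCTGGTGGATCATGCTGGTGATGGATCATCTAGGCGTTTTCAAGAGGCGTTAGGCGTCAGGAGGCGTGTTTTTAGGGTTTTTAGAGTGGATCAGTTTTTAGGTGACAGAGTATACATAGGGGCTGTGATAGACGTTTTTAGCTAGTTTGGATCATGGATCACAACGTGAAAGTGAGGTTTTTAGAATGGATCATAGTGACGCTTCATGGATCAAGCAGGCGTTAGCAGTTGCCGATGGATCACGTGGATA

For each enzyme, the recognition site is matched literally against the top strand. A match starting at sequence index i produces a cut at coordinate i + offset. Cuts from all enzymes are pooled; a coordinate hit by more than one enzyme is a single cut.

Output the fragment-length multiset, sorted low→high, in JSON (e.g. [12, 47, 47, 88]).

Per-enzyme occurrences:
  MvoI (GTGA, off=4): starts [65, 149, 172, 213, 219, 243] → cuts [69, 153, 176, 217, 223, 247]
  BxoIV (GTTTTTAG, off=2): starts [14, 115, 124, 141, 181, 224] → cuts [16, 117, 126, 143, 183, 226]
  YnoX (GGAT, off=4): starts [9, 27, 38, 54, 70, 135, 196, 203, 235, 255, 284, 293] → cuts [13, 31, 42, 58, 74, 139, 200, 207, 239, 259, 288, 297]
  QalVI (TGGATCA, off=5): starts [26, 53, 69, 134, 195, 202, 234, 254, 283] → cuts [31, 58, 74, 139, 200, 207, 239, 259, 288]
  PtaIII (AGGCGT, off=0): starts [79, 92, 99, 109, 264, 297] → cuts [79, 92, 99, 109, 264, 297]

Pooled cuts: [13, 16, 31, 42, 58, 69, 74, 79, 92, 99, 109, 117, 126, 139, 143, 153, 176, 183, 200, 207, 217, 223, 226, 239, 247, 259, 264, 288, 297]

Fragment lengths:
  13→16: 3 bp
  16→31: 15 bp
  31→42: 11 bp
  42→58: 16 bp
  58→69: 11 bp
  69→74: 5 bp
  74→79: 5 bp
  79→92: 13 bp
  92→99: 7 bp
  99→109: 10 bp
  109→117: 8 bp
  117→126: 9 bp
  126→139: 13 bp
  139→143: 4 bp
  143→153: 10 bp
  153→176: 23 bp
  176→183: 7 bp
  183→200: 17 bp
  200→207: 7 bp
  207→217: 10 bp
  217→223: 6 bp
  223→226: 3 bp
  226→239: 13 bp
  239→247: 8 bp
  247→259: 12 bp
  259→264: 5 bp
  264→288: 24 bp
  288→297: 9 bp
  297→13 (wrap): 298-297+13 = 14 bp

[3,3,4,5,5,5,6,7,7,7,8,8,9,9,10,10,10,11,11,12,13,13,13,14,15,16,17,23,24]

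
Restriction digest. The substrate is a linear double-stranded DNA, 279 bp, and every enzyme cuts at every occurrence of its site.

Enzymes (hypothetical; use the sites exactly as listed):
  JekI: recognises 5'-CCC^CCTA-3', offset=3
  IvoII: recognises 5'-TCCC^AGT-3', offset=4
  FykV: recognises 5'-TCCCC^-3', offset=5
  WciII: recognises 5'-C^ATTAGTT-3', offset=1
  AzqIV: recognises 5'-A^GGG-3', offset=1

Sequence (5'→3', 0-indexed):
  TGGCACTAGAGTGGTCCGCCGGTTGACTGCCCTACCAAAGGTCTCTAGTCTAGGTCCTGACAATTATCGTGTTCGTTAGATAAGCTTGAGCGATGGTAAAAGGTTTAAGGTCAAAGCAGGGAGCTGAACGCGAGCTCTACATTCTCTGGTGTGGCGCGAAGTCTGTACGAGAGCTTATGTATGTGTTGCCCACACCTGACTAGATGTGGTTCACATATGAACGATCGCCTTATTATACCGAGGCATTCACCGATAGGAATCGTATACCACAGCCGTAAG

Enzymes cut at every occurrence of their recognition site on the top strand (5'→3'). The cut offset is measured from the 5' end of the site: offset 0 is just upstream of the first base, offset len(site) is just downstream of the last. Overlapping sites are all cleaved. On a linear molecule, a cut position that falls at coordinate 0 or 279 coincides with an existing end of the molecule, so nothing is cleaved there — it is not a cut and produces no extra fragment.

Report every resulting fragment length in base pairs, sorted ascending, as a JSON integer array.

[118,161]

Site scan:
  JekI (CCCCCTA, off=3): no sites
  IvoII (TCCCAGT, off=4): no sites
  FykV (TCCCC, off=5): no sites
  WciII (CATTAGTT, off=1): no sites
  AzqIV AGGG/1: at [117] ⇒ [118]

Pooled cuts: [118]

Fragments:
  [0,118): 118 bp
  [118,279): 161 bp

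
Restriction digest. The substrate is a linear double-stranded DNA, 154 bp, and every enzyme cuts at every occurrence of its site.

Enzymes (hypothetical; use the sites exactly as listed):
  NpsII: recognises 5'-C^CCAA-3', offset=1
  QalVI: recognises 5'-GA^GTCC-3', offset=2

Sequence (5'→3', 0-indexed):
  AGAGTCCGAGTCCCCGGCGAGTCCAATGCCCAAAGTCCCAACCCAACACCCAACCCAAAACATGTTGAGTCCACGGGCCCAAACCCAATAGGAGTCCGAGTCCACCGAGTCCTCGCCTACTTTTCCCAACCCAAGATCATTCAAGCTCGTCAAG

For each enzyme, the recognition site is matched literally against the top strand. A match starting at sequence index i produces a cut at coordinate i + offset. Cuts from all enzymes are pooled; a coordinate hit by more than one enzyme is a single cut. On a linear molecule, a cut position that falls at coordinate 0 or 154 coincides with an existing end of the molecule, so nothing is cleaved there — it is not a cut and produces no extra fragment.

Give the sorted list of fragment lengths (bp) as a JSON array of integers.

[3,5,5,5,6,6,6,7,8,9,9,9,10,11,14,17,24]

Site scan:
  NpsII CCCAA/1: at [28, 36, 41, 48, 53, 77, 83, 124, 129] ⇒ [29, 37, 42, 49, 54, 78, 84, 125, 130]
  QalVI GAGTCC/2: at [1, 7, 18, 66, 91, 97, 106] ⇒ [3, 9, 20, 68, 93, 99, 108]

Pooled cuts: [3, 9, 20, 29, 37, 42, 49, 54, 68, 78, 84, 93, 99, 108, 125, 130]

Fragment lengths:
  [0,3): 3 bp
  [3,9): 6 bp
  [9,20): 11 bp
  [20,29): 9 bp
  [29,37): 8 bp
  [37,42): 5 bp
  [42,49): 7 bp
  [49,54): 5 bp
  [54,68): 14 bp
  [68,78): 10 bp
  [78,84): 6 bp
  [84,93): 9 bp
  [93,99): 6 bp
  [99,108): 9 bp
  [108,125): 17 bp
  [125,130): 5 bp
  [130,154): 24 bp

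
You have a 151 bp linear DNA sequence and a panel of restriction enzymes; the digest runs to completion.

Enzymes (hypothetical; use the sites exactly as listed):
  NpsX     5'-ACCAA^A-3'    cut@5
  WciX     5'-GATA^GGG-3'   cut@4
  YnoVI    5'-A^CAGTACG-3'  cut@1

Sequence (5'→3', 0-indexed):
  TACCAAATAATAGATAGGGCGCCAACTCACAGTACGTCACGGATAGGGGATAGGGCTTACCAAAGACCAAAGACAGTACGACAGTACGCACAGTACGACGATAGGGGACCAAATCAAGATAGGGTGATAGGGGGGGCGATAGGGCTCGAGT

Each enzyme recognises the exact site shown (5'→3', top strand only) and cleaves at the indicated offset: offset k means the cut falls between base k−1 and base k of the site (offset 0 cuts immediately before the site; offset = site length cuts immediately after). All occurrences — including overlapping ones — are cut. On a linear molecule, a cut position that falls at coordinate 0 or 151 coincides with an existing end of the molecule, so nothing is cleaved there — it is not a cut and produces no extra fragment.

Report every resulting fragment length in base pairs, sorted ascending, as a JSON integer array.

[3,6,7,7,8,8,9,9,9,10,10,11,12,13,13,16]

Per-enzyme occurrences:
  NpsX ACCAAA/5: at [1, 58, 65, 107] ⇒ [6, 63, 70, 112]
  WciX GATAGGG/4: at [12, 41, 48, 99, 117, 125, 137] ⇒ [16, 45, 52, 103, 121, 129, 141]
  YnoVI ACAGTACG/1: at [28, 72, 80, 89] ⇒ [29, 73, 81, 90]

Pooled cuts: [6, 16, 29, 45, 52, 63, 70, 73, 81, 90, 103, 112, 121, 129, 141]

Fragments:
  [0,6): 6 bp
  [6,16): 10 bp
  [16,29): 13 bp
  [29,45): 16 bp
  [45,52): 7 bp
  [52,63): 11 bp
  [63,70): 7 bp
  [70,73): 3 bp
  [73,81): 8 bp
  [81,90): 9 bp
  [90,103): 13 bp
  [103,112): 9 bp
  [112,121): 9 bp
  [121,129): 8 bp
  [129,141): 12 bp
  [141,151): 10 bp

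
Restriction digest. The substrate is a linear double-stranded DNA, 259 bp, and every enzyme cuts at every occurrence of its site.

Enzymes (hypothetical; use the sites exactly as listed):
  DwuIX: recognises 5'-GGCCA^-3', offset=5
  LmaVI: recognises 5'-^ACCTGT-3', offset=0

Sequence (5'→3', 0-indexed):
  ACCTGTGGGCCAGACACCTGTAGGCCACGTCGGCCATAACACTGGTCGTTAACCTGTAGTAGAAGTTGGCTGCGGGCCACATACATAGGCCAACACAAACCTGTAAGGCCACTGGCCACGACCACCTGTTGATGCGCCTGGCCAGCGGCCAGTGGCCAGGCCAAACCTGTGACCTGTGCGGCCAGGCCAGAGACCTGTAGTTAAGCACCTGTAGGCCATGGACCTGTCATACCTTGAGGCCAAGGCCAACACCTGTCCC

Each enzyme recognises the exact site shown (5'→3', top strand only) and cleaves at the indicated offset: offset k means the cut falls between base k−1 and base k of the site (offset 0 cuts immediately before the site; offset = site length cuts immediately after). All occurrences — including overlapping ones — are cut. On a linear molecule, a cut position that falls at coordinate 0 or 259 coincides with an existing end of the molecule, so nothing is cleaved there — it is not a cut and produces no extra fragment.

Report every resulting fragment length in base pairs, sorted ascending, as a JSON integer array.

[1,2,3,3,3,5,5,5,6,6,7,7,7,7,9,9,12,12,12,13,13,13,14,15,21,21,28]

Scan for sites:
  DwuIX (GGCCA, off=5): starts [7, 22, 31, 74, 87, 106, 113, 139, 146, 153, 158, 179, 184, 213, 237, 243] → cuts [12, 27, 36, 79, 92, 111, 118, 144, 151, 158, 163, 184, 189, 218, 242, 248]
  LmaVI (ACCTGT, off=0): starts [0, 15, 51, 98, 123, 164, 171, 192, 206, 221, 250] → cuts [15, 51, 98, 123, 164, 171, 192, 206, 221, 250] (position 0 is a terminus of the linear molecule — no cut)

All cut coordinates (distinct, sorted): [12, 15, 27, 36, 51, 79, 92, 98, 111, 118, 123, 144, 151, 158, 163, 164, 171, 184, 189, 192, 206, 218, 221, 242, 248, 250]

Fragments:
  [0,12): 12 bp
  [12,15): 3 bp
  [15,27): 12 bp
  [27,36): 9 bp
  [36,51): 15 bp
  [51,79): 28 bp
  [79,92): 13 bp
  [92,98): 6 bp
  [98,111): 13 bp
  [111,118): 7 bp
  [118,123): 5 bp
  [123,144): 21 bp
  [144,151): 7 bp
  [151,158): 7 bp
  [158,163): 5 bp
  [163,164): 1 bp
  [164,171): 7 bp
  [171,184): 13 bp
  [184,189): 5 bp
  [189,192): 3 bp
  [192,206): 14 bp
  [206,218): 12 bp
  [218,221): 3 bp
  [221,242): 21 bp
  [242,248): 6 bp
  [248,250): 2 bp
  [250,259): 9 bp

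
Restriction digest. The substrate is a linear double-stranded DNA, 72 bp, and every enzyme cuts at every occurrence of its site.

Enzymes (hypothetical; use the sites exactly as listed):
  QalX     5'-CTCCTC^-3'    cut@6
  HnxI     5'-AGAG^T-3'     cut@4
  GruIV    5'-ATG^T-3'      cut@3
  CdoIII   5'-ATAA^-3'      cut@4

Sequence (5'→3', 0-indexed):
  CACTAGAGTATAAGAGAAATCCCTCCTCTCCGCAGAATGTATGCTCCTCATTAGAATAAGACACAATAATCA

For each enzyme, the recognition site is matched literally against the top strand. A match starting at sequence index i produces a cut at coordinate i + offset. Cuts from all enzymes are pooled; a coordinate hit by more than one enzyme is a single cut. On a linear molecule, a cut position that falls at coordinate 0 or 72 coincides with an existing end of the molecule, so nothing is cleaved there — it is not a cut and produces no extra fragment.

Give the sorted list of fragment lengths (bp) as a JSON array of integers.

[3,5,8,10,10,10,11,15]

Scan for sites:
  QalX (CTCCTC, off=6): starts [22, 43] → cuts [28, 49]
  HnxI (AGAGT, off=4): starts [4] → cuts [8]
  GruIV (ATGT, off=3): starts [36] → cuts [39]
  CdoIII (ATAA, off=4): starts [9, 55, 65] → cuts [13, 59, 69]

All cut coordinates (distinct, sorted): [8, 13, 28, 39, 49, 59, 69]

Fragment lengths:
  [0,8): 8 bp
  [8,13): 5 bp
  [13,28): 15 bp
  [28,39): 11 bp
  [39,49): 10 bp
  [49,59): 10 bp
  [59,69): 10 bp
  [69,72): 3 bp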